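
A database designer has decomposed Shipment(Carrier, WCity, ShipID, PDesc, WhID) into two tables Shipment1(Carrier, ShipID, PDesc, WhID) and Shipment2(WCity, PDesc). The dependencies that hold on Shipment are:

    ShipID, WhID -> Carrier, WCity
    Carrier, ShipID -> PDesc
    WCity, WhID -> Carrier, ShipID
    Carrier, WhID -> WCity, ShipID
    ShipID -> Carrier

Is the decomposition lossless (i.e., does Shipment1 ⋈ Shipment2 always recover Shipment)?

No

Common attributes: Shipment1 ∩ Shipment2 = {PDesc}.
No dependency enlarges {PDesc}, so (PDesc)⁺ = {PDesc}.
The closure contains neither all of Shipment1 = {Carrier, ShipID, PDesc, WhID} nor all of Shipment2 = {WCity, PDesc}, so the common attributes are not a superkey of either fragment. The join is lossy.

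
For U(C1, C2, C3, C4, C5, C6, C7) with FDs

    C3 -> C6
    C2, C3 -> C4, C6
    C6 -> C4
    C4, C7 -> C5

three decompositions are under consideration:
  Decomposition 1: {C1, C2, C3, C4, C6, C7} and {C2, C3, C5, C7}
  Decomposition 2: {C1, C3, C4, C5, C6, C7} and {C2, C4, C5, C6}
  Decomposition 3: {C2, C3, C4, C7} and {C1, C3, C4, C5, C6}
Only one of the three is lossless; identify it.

Decomposition 1: common = {C2, C3, C7}, closure = {C2, C3, C4, C5, C6, C7} → lossless.
Decomposition 2: common = {C4, C5, C6}, closure = {C4, C5, C6} → lossy.
Decomposition 3: common = {C3, C4}, closure = {C3, C4, C6} → lossy.

Decomposition 1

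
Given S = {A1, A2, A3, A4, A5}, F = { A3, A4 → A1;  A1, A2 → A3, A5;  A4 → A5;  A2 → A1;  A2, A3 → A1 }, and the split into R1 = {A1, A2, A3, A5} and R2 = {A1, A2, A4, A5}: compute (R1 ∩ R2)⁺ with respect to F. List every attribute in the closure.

A1, A2, A3, A5

R1 ∩ R2 = {A1, A2, A5}.
A1, A2 → A3, A5 applies, adding A3
Closure: {A1, A2, A3, A5}.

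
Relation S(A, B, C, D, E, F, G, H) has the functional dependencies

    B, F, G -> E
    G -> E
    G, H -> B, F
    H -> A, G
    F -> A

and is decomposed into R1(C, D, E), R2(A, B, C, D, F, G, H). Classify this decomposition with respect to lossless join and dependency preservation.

Lossless test: (C, D)⁺ = {C, D}, which is a superkey of neither fragment — lossy.
Dependency preservation: the restricted closure of {B, F, G} across the fragments never reaches {E}, so B, F, G → E cannot be enforced without a join — not preserved.

lossy and not dependency-preserving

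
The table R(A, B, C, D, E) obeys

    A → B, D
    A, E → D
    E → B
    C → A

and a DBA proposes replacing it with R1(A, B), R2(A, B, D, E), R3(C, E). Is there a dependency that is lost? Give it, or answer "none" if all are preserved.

C → A

Check C → A: no single fragment contains all of {A, C}, and the restricted closure of {C} across the fragments never reaches {A}.
A → B, D is preserved.
A, E → D is preserved.
E → B is preserved.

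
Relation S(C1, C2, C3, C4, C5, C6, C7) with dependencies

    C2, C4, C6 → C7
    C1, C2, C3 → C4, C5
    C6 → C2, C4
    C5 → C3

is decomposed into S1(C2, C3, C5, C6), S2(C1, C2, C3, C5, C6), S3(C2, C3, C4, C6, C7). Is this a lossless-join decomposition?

Yes

Chase test. Columns are C1, C2, C3, C4, C5, C6, C7; row i has aⱼ where attribute j ∈ Si, else bᵢⱼ.
Initial tableau (one row per fragment):
  row 1: b11 a2 a3 b14 a5 a6 b17
  row 2: a1 a2 a3 b24 a5 a6 b27
  row 3: b31 a2 a3 a4 b35 a6 a7
Rows 1 and 2 agree on C6; apply C6→C2, C4 and equate their C2, C4 entries.
Rows 1 and 3 agree on C6; apply C6→C2, C4 and equate their C2, C4 entries.
Rows 1 and 2 agree on C2, C4, C6; apply C2, C4, C6→C7 and equate their C7 entries.
Rows 1 and 3 agree on C2, C4, C6; apply C2, C4, C6→C7 and equate their C7 entries.
Row 2 is now all distinguished symbols — the join is lossless.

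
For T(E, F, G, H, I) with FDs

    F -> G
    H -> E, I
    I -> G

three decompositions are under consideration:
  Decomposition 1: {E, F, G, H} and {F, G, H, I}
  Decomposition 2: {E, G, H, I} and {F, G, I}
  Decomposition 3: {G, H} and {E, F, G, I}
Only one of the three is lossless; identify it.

Decomposition 1

Decomposition 1: common = {F, G, H}, closure = {E, F, G, H, I} → lossless.
Decomposition 2: common = {G, I}, closure = {G, I} → lossy.
Decomposition 3: common = {G}, closure = {G} → lossy.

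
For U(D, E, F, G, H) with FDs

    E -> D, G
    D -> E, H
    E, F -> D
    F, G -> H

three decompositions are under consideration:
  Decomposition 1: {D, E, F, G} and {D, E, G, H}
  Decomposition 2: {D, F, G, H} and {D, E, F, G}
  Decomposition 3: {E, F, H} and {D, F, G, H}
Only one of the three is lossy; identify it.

Decomposition 1: common = {D, E, G}, closure = {D, E, G, H} → lossless.
Decomposition 2: common = {D, F, G}, closure = {D, E, F, G, H} → lossless.
Decomposition 3: common = {F, H}, closure = {F, H} → lossy.

Decomposition 3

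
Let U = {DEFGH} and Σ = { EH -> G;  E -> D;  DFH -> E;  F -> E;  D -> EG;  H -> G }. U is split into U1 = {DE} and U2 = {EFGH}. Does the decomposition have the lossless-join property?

Yes

Common attributes: U1 ∩ U2 = {E}.
Closure of {E}: E → D applies, adding D; D → EG applies, adding G. So (E)⁺ = {DEG}.
This closure contains every attribute of U1, so U1 ∩ U2 → U1. The join is lossless.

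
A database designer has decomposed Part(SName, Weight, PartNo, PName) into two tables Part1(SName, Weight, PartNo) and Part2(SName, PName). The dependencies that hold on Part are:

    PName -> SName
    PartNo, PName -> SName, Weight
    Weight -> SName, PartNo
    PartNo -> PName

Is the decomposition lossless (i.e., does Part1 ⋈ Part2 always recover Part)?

Common attributes: Part1 ∩ Part2 = {SName}.
No dependency enlarges {SName}, so (SName)⁺ = {SName}.
The closure contains neither all of Part1 = {SName, Weight, PartNo} nor all of Part2 = {SName, PName}, so the common attributes are not a superkey of either fragment. The join is lossy.

No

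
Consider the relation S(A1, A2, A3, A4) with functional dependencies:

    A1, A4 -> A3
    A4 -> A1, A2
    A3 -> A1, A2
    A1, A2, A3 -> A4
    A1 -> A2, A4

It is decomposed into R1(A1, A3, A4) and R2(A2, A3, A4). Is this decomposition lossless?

Yes

Common attributes: R1 ∩ R2 = {A3, A4}.
Closure of {A3, A4}: A4 → A1, A2 applies, adding A1, A2. So (A3, A4)⁺ = {A1, A2, A3, A4}.
This closure contains every attribute of R1, so R1 ∩ R2 → R1. The join is lossless.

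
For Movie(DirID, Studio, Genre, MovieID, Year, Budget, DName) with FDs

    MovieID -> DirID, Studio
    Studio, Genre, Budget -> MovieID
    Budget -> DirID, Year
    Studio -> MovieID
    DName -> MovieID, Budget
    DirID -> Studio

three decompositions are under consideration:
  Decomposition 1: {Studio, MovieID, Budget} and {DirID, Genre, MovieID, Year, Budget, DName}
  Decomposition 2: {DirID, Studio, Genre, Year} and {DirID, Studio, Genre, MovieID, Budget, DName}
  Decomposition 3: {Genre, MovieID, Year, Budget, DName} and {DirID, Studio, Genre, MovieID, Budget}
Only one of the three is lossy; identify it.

Decomposition 1: common = {MovieID, Budget}, closure = {DirID, Studio, MovieID, Year, Budget} → lossless.
Decomposition 2: common = {DirID, Studio, Genre}, closure = {DirID, Studio, Genre, MovieID} → lossy.
Decomposition 3: common = {Genre, MovieID, Budget}, closure = {DirID, Studio, Genre, MovieID, Year, Budget} → lossless.

Decomposition 2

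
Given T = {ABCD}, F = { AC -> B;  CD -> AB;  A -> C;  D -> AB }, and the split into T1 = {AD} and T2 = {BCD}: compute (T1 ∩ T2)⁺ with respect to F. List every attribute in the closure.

ABCD

T1 ∩ T2 = {D}.
D → AB applies, adding AB
A → C applies, adding C
Closure: {ABCD}.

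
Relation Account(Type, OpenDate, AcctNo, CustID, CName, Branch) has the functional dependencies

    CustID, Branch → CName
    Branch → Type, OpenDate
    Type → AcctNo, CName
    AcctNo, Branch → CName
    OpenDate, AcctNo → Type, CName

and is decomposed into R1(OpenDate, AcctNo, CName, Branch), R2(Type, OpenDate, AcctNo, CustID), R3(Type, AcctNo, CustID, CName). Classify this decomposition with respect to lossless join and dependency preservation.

lossy but dependency-preserving

Lossless test (chase): Rows 2 and 3 agree on Type; apply Type→AcctNo, CName and equate their AcctNo, CName entries. Rows 1 and 2 agree on OpenDate, AcctNo; apply OpenDate, AcctNo→Type, CName and equate their Type, CName entries. No row becomes fully distinguished — the join is lossy.
Dependency preservation: CustID, Branch → CName; Branch → Type, OpenDate; OpenDate, AcctNo → Type, CName are not contained in any single fragment, but the restricted closure of each left-hand side across the fragments still reaches the right-hand side; the remaining FDs each lie inside some fragment. All dependencies are preserved.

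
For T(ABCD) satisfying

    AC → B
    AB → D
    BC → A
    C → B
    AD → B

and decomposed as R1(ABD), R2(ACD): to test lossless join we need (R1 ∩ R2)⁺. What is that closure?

R1 ∩ R2 = {AD}.
AD → B applies, adding B
Closure: {ABD}.

ABD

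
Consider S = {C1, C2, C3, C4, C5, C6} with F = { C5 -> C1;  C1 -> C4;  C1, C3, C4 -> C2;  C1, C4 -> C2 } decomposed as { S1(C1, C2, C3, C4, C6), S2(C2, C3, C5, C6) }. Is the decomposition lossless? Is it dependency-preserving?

lossy and not dependency-preserving

Lossless test: (C2, C3, C6)⁺ = {C2, C3, C6}, which is a superkey of neither fragment — lossy.
Dependency preservation: the restricted closure of {C5} across the fragments never reaches {C1}, so C5 → C1 cannot be enforced without a join — not preserved.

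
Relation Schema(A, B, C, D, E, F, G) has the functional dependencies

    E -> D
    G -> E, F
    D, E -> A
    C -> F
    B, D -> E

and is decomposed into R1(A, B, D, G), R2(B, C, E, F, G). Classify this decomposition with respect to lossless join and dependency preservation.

lossless but not dependency-preserving

Lossless test: (B, G)⁺ = {A, B, D, E, F, G}, which contains all of one fragment — lossless.
Dependency preservation: the restricted closure of {E} across the fragments never reaches {D}, so E → D cannot be enforced without a join — not preserved.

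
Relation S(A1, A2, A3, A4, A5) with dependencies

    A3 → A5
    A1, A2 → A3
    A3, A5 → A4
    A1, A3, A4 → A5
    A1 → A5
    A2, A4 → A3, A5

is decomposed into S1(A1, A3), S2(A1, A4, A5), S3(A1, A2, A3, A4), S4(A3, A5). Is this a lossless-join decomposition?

Chase test. Columns are A1, A2, A3, A4, A5; row i has aⱼ where attribute j ∈ Si, else bᵢⱼ.
Initial tableau (one row per fragment):
  row 1: a1 b12 a3 b14 b15
  row 2: a1 b22 b23 a4 a5
  row 3: a1 a2 a3 a4 b35
  row 4: b41 b42 a3 b44 a5
Rows 1 and 3 agree on A3; apply A3→A5 and equate their A5 entries.
Rows 1 and 4 agree on A3; apply A3→A5 and equate their A5 entries.
Rows 1 and 3 agree on A3, A5; apply A3, A5→A4 and equate their A4 entries.
Rows 1 and 4 agree on A3, A5; apply A3, A5→A4 and equate their A4 entries.
Row 3 is now all distinguished symbols — the join is lossless.

Yes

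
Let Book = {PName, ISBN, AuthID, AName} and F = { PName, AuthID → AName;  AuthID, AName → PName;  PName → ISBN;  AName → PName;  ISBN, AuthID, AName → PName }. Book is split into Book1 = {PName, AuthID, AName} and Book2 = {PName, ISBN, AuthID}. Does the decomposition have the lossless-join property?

Yes

Common attributes: Book1 ∩ Book2 = {PName, AuthID}.
Closure of {PName, AuthID}: PName, AuthID → AName applies, adding AName; PName → ISBN applies, adding ISBN. So (PName, AuthID)⁺ = {PName, ISBN, AuthID, AName}.
This closure contains every attribute of Book1, so Book1 ∩ Book2 → Book1. The join is lossless.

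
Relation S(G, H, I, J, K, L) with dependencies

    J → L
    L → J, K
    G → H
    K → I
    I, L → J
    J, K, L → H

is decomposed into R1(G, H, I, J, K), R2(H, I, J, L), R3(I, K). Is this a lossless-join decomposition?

Yes

Chase test. Columns are G, H, I, J, K, L; row i has aⱼ where attribute j ∈ Ri, else bᵢⱼ.
Initial tableau (one row per fragment):
  row 1: a1 a2 a3 a4 a5 b16
  row 2: b21 a2 a3 a4 b25 a6
  row 3: b31 b32 a3 b34 a5 b36
Rows 1 and 2 agree on J; apply J→L and equate their L entries.
Rows 1 and 2 agree on L; apply L→J, K and equate their J, K entries.
Row 1 is now all distinguished symbols — the join is lossless.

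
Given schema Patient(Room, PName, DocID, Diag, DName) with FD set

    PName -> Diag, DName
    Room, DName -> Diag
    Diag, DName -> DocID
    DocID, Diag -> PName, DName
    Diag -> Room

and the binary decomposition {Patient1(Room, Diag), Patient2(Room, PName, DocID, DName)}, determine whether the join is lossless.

No

Common attributes: Patient1 ∩ Patient2 = {Room}.
No dependency enlarges {Room}, so (Room)⁺ = {Room}.
The closure contains neither all of Patient1 = {Room, Diag} nor all of Patient2 = {Room, PName, DocID, DName}, so the common attributes are not a superkey of either fragment. The join is lossy.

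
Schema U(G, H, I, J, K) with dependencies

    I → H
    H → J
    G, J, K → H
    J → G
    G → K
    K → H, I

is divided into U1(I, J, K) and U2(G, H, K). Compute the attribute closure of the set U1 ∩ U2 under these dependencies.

U1 ∩ U2 = {K}.
K → H, I applies, adding H, I
H → J applies, adding J
J → G applies, adding G
Closure: {G, H, I, J, K}.

G, H, I, J, K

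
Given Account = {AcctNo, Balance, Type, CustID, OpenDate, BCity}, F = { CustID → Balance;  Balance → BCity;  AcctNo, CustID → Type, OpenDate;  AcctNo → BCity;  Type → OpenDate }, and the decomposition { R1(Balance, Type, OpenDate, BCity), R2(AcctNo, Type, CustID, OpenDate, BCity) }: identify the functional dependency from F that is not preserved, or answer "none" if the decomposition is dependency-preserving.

CustID → Balance

Check CustID → Balance: no single fragment contains all of {Balance, CustID}, and the restricted closure of {CustID} across the fragments never reaches {Balance}.
Balance → BCity is preserved.
AcctNo, CustID → Type, OpenDate is preserved.
AcctNo → BCity is preserved.
Type → OpenDate is preserved.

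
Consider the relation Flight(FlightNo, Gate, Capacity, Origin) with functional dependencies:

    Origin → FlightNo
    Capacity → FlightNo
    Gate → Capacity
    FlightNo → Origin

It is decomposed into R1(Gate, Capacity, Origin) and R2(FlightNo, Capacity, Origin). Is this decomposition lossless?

Common attributes: R1 ∩ R2 = {Capacity, Origin}.
Closure of {Capacity, Origin}: Origin → FlightNo applies, adding FlightNo. So (Capacity, Origin)⁺ = {FlightNo, Capacity, Origin}.
This closure contains every attribute of R2, so R1 ∩ R2 → R2. The join is lossless.

Yes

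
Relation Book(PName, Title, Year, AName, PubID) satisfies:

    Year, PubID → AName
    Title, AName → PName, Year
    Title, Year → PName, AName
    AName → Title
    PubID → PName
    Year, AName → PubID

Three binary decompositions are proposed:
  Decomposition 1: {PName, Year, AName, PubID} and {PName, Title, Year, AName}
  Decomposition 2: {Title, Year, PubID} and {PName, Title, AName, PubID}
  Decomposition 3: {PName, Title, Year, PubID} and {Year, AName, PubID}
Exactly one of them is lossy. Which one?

Decomposition 2

Decomposition 1: common = {PName, Year, AName}, closure = {PName, Title, Year, AName, PubID} → lossless.
Decomposition 2: common = {Title, PubID}, closure = {PName, Title, PubID} → lossy.
Decomposition 3: common = {Year, PubID}, closure = {PName, Title, Year, AName, PubID} → lossless.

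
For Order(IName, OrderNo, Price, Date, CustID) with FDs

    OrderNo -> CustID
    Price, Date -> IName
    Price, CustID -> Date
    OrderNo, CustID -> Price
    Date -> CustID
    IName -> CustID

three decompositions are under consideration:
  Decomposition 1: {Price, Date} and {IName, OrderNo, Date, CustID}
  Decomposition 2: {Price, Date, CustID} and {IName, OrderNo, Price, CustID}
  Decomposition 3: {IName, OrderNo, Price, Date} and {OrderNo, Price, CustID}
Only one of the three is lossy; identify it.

Decomposition 1: common = {Date}, closure = {Date, CustID} → lossy.
Decomposition 2: common = {Price, CustID}, closure = {IName, Price, Date, CustID} → lossless.
Decomposition 3: common = {OrderNo, Price}, closure = {IName, OrderNo, Price, Date, CustID} → lossless.

Decomposition 1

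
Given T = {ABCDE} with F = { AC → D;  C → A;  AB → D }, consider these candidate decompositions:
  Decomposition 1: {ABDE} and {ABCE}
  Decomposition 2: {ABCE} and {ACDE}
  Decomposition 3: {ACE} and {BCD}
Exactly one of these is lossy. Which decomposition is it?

Decomposition 1: common = {ABE}, closure = {ABDE} → lossless.
Decomposition 2: common = {ACE}, closure = {ACDE} → lossless.
Decomposition 3: common = {C}, closure = {ACD} → lossy.

Decomposition 3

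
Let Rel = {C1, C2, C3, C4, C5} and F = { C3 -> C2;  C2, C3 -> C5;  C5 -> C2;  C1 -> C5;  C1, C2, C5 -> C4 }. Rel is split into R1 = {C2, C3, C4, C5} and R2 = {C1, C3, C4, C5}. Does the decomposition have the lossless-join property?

Yes

Common attributes: R1 ∩ R2 = {C3, C4, C5}.
Closure of {C3, C4, C5}: C3 → C2 applies, adding C2. So (C3, C4, C5)⁺ = {C2, C3, C4, C5}.
This closure contains every attribute of R1, so R1 ∩ R2 → R1. The join is lossless.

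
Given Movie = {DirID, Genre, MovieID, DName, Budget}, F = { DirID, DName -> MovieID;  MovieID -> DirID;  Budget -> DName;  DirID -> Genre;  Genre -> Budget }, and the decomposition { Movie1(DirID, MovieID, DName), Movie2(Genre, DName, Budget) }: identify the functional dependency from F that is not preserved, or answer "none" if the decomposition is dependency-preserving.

Check DirID → Genre: no single fragment contains all of {DirID, Genre}, and the restricted closure of {DirID} across the fragments never reaches {Genre}.
DirID, DName → MovieID is preserved.
MovieID → DirID is preserved.
Budget → DName is preserved.
Genre → Budget is preserved.

DirID -> Genre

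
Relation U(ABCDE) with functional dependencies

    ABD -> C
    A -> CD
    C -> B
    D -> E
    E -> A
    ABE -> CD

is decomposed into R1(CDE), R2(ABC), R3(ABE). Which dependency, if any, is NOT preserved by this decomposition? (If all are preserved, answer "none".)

ABD → C: restricted closure across fragments reaches C.
A → CD: restricted closure across fragments reaches CD.
C → B lies within R2.
D → E lies within R1.
E → A lies within R3.
ABE → CD: restricted closure across fragments reaches CD.
Every dependency is enforceable on the fragments, so the decomposition is dependency-preserving.

none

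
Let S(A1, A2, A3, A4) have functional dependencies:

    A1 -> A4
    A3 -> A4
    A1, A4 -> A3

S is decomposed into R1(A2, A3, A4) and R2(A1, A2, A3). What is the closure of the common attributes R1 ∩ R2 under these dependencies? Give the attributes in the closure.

A2, A3, A4

R1 ∩ R2 = {A2, A3}.
A3 → A4 applies, adding A4
Closure: {A2, A3, A4}.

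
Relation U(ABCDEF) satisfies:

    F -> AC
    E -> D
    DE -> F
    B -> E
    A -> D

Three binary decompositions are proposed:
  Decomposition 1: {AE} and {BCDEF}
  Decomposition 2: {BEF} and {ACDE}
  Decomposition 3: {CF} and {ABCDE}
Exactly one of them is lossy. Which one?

Decomposition 3

Decomposition 1: common = {E}, closure = {ACDEF} → lossless.
Decomposition 2: common = {E}, closure = {ACDEF} → lossless.
Decomposition 3: common = {C}, closure = {C} → lossy.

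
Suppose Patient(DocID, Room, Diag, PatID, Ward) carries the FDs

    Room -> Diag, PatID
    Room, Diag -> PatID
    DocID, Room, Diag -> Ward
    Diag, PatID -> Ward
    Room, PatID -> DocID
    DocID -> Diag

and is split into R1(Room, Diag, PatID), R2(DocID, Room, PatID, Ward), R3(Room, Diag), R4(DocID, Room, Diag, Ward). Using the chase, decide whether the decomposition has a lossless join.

Yes

Chase test. Columns are DocID, Room, Diag, PatID, Ward; row i has aⱼ where attribute j ∈ Ri, else bᵢⱼ.
Initial tableau (one row per fragment):
  row 1: b11 a2 a3 a4 b15
  row 2: a1 a2 b23 a4 a5
  row 3: b31 a2 a3 b34 b35
  row 4: a1 a2 a3 b44 a5
Rows 1 and 2 agree on Room; apply Room→Diag, PatID and equate their Diag, PatID entries.
Rows 1 and 3 agree on Room; apply Room→Diag, PatID and equate their Diag, PatID entries.
Rows 1 and 4 agree on Room; apply Room→Diag, PatID and equate their Diag, PatID entries.
Rows 1 and 2 agree on Diag, PatID; apply Diag, PatID→Ward and equate their Ward entries.
Rows 1 and 3 agree on Diag, PatID; apply Diag, PatID→Ward and equate their Ward entries.
Rows 1 and 2 agree on Room, PatID; apply Room, PatID→DocID and equate their DocID entries.
Rows 1 and 3 agree on Room, PatID; apply Room, PatID→DocID and equate their DocID entries.
Row 1 is now all distinguished symbols — the join is lossless.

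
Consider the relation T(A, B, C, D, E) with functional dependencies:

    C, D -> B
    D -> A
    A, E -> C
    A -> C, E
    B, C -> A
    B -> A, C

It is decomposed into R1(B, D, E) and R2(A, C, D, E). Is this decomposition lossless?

Yes

Common attributes: R1 ∩ R2 = {D, E}.
Closure of {D, E}: D → A applies, adding A; A, E → C applies, adding C; C, D → B applies, adding B. So (D, E)⁺ = {A, B, C, D, E}.
This closure contains every attribute of R1, so R1 ∩ R2 → R1. The join is lossless.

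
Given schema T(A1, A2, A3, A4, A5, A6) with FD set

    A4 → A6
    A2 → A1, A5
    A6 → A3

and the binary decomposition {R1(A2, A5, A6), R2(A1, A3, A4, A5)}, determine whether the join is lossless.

Common attributes: R1 ∩ R2 = {A5}.
No dependency enlarges {A5}, so (A5)⁺ = {A5}.
The closure contains neither all of R1 = {A2, A5, A6} nor all of R2 = {A1, A3, A4, A5}, so the common attributes are not a superkey of either fragment. The join is lossy.

No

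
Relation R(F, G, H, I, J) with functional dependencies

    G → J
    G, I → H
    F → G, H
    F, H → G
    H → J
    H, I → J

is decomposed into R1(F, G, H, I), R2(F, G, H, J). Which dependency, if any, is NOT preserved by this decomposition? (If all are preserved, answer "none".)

G → J lies within R2.
G, I → H lies within R1.
F → G, H lies within R1.
F, H → G lies within R1.
H → J lies within R2.
H, I → J: restricted closure across fragments reaches J.
Every dependency is enforceable on the fragments, so the decomposition is dependency-preserving.

none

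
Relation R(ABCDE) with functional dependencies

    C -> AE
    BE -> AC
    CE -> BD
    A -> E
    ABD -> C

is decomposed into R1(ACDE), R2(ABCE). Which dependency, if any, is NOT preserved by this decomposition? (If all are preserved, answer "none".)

C → AE lies within R1.
BE → AC lies within R2.
CE → BD: restricted closure across fragments reaches BD.
A → E lies within R1.
ABD → C: restricted closure across fragments reaches C.
Every dependency is enforceable on the fragments, so the decomposition is dependency-preserving.

none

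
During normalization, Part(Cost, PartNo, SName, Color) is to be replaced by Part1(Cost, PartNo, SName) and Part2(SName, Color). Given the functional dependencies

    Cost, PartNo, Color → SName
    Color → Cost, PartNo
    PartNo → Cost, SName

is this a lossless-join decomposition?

No

Common attributes: Part1 ∩ Part2 = {SName}.
No dependency enlarges {SName}, so (SName)⁺ = {SName}.
The closure contains neither all of Part1 = {Cost, PartNo, SName} nor all of Part2 = {SName, Color}, so the common attributes are not a superkey of either fragment. The join is lossy.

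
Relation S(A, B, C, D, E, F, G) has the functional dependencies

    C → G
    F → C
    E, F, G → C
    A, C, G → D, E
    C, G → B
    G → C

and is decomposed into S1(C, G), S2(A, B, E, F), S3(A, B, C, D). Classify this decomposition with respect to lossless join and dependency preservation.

Lossless test (chase): Rows 1 and 3 agree on C; apply C→G and equate their G entries. Rows 1 and 3 agree on C, G; apply C, G→B and equate their B entries. No row becomes fully distinguished — the join is lossy.
Dependency preservation: the restricted closure of {F} across the fragments never reaches {C}, so F → C cannot be enforced without a join — not preserved.

lossy and not dependency-preserving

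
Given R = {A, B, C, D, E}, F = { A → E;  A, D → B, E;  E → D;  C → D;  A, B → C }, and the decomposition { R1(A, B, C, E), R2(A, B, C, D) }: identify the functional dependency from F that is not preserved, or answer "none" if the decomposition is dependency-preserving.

Check E → D: no single fragment contains all of {D, E}, and the restricted closure of {E} across the fragments never reaches {D}.
A → E is preserved.
A, D → B, E is preserved.
C → D is preserved.
A, B → C is preserved.

E → D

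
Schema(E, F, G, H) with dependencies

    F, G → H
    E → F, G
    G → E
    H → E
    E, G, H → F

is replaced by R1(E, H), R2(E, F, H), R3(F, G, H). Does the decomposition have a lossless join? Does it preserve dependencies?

lossless and dependency-preserving

Lossless test (chase): Rows 1 and 2 agree on E; apply E→F, G and equate their F, G entries. Rows 1 and 3 agree on H; apply H→E and equate their E entries. Rows 1 and 3 agree on E; apply E→F, G and equate their F, G entries. Row 1 is now all distinguished symbols — the join is lossless.
Dependency preservation: E → F, G; G → E; E, G, H → F are not contained in any single fragment, but the restricted closure of each left-hand side across the fragments still reaches the right-hand side; the remaining FDs each lie inside some fragment. All dependencies are preserved.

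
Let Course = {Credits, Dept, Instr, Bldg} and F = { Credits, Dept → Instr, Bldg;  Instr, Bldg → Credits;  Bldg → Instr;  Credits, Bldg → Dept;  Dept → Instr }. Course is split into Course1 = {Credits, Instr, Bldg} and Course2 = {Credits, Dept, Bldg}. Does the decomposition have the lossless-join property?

Yes

Common attributes: Course1 ∩ Course2 = {Credits, Bldg}.
Closure of {Credits, Bldg}: Bldg → Instr applies, adding Instr; Credits, Bldg → Dept applies, adding Dept. So (Credits, Bldg)⁺ = {Credits, Dept, Instr, Bldg}.
This closure contains every attribute of Course1, so Course1 ∩ Course2 → Course1. The join is lossless.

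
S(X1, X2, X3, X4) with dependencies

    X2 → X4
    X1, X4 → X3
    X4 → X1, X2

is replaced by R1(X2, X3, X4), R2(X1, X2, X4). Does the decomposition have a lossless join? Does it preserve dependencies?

lossless and dependency-preserving

Lossless test: (X2, X4)⁺ = {X1, X2, X3, X4}, which contains all of one fragment — lossless.
Dependency preservation: X1, X4 → X3 is not contained in any single fragment, but the restricted closure of its left-hand side across the fragments still reaches the right-hand side; the remaining FDs each lie inside some fragment. All dependencies are preserved.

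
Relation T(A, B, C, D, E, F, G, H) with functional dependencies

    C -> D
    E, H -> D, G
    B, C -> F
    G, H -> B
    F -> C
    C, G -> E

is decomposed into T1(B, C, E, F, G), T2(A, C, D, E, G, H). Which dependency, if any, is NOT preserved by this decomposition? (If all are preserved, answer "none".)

G, H -> B

Check G, H → B: no single fragment contains all of {B, G, H}, and the restricted closure of {G, H} across the fragments never reaches {B}.
C → D is preserved.
E, H → D, G is preserved.
B, C → F is preserved.
F → C is preserved.
C, G → E is preserved.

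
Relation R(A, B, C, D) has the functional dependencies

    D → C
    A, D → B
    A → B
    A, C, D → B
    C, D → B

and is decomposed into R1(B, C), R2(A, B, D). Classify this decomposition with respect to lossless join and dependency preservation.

Lossless test: (B)⁺ = {B}, which is a superkey of neither fragment — lossy.
Dependency preservation: the restricted closure of {D} across the fragments never reaches {C}, so D → C cannot be enforced without a join — not preserved.

lossy and not dependency-preserving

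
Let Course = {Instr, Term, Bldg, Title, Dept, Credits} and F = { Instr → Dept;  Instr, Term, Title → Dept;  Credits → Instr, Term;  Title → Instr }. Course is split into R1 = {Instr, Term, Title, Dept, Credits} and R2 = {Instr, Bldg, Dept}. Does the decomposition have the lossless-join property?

No

Common attributes: R1 ∩ R2 = {Instr, Dept}.
No dependency enlarges {Instr, Dept}, so (Instr, Dept)⁺ = {Instr, Dept}.
The closure contains neither all of R1 = {Instr, Term, Title, Dept, Credits} nor all of R2 = {Instr, Bldg, Dept}, so the common attributes are not a superkey of either fragment. The join is lossy.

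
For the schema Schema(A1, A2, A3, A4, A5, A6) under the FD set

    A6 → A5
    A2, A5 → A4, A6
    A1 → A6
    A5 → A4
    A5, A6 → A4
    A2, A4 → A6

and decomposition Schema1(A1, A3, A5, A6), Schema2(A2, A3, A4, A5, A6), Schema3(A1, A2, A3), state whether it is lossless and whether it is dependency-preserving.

lossless and dependency-preserving

Lossless test (chase): Rows 1 and 3 agree on A1; apply A1→A6 and equate their A6 entries. Rows 1 and 2 agree on A5; apply A5→A4 and equate their A4 entries. Rows 1 and 3 agree on A6; apply A6→A5 and equate their A5 entries. Rows 2 and 3 agree on A2, A5; apply A2, A5→A4, A6 and equate their A4, A6 entries. Row 3 is now all distinguished symbols — the join is lossless.
Dependency preservation: every FD's attributes lie within a single fragment, so each can be enforced locally — preserved.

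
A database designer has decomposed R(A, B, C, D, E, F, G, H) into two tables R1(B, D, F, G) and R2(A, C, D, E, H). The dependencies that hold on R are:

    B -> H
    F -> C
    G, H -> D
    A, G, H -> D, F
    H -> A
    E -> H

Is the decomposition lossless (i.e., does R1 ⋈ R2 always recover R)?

No

Common attributes: R1 ∩ R2 = {D}.
No dependency enlarges {D}, so (D)⁺ = {D}.
The closure contains neither all of R1 = {B, D, F, G} nor all of R2 = {A, C, D, E, H}, so the common attributes are not a superkey of either fragment. The join is lossy.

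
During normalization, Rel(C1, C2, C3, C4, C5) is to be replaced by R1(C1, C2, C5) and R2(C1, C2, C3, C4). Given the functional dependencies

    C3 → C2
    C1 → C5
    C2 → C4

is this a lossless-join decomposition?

Common attributes: R1 ∩ R2 = {C1, C2}.
Closure of {C1, C2}: C1 → C5 applies, adding C5; C2 → C4 applies, adding C4. So (C1, C2)⁺ = {C1, C2, C4, C5}.
This closure contains every attribute of R1, so R1 ∩ R2 → R1. The join is lossless.

Yes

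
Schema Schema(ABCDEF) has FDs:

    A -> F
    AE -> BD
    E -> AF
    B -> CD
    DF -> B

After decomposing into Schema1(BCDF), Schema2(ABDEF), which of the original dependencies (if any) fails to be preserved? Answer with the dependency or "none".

A → F lies within Schema2.
AE → BD lies within Schema2.
E → AF lies within Schema2.
B → CD lies within Schema1.
DF → B lies within Schema1.
Every dependency is enforceable on the fragments, so the decomposition is dependency-preserving.

none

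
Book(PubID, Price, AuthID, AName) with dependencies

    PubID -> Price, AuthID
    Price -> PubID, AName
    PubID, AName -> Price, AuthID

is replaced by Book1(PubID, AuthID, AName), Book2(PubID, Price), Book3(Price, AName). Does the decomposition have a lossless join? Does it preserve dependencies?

lossless and dependency-preserving

Lossless test (chase): Rows 1 and 2 agree on PubID; apply PubID→Price, AuthID and equate their Price, AuthID entries. Rows 1 and 2 agree on Price; apply Price→PubID, AName and equate their PubID, AName entries. Rows 1 and 3 agree on Price; apply Price→PubID, AName and equate their PubID, AName entries. Rows 1 and 3 agree on PubID, AName; apply PubID, AName→Price, AuthID and equate their Price, AuthID entries. Row 1 is now all distinguished symbols — the join is lossless.
Dependency preservation: PubID → Price, AuthID; Price → PubID, AName; PubID, AName → Price, AuthID are not contained in any single fragment, but the restricted closure of each left-hand side across the fragments still reaches the right-hand side; the remaining FDs each lie inside some fragment. All dependencies are preserved.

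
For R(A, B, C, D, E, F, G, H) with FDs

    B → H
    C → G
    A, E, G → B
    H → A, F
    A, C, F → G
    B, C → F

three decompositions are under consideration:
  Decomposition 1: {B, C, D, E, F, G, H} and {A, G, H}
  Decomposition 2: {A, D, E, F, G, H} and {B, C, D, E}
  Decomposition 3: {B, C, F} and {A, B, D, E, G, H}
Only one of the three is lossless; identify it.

Decomposition 1

Decomposition 1: common = {G, H}, closure = {A, F, G, H} → lossless.
Decomposition 2: common = {D, E}, closure = {D, E} → lossy.
Decomposition 3: common = {B}, closure = {A, B, F, H} → lossy.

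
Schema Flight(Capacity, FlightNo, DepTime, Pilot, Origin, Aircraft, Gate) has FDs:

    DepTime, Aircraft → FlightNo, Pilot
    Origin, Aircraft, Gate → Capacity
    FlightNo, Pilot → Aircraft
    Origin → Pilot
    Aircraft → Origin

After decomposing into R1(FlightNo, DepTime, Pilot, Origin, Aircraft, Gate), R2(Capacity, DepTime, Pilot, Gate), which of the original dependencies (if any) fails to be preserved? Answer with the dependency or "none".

Origin, Aircraft, Gate → Capacity

Check Origin, Aircraft, Gate → Capacity: no single fragment contains all of {Capacity, Origin, Aircraft, Gate}, and the restricted closure of {Origin, Aircraft, Gate} across the fragments never reaches {Capacity}.
DepTime, Aircraft → FlightNo, Pilot is preserved.
FlightNo, Pilot → Aircraft is preserved.
Origin → Pilot is preserved.
Aircraft → Origin is preserved.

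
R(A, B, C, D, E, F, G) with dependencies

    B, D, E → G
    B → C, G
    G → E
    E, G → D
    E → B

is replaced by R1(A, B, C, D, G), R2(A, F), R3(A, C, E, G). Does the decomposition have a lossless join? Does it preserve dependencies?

Lossless test (chase): Rows 1 and 3 agree on G; apply G→E and equate their E entries. Rows 1 and 3 agree on E, G; apply E, G→D and equate their D entries. Rows 1 and 3 agree on E; apply E→B and equate their B entries. No row becomes fully distinguished — the join is lossy.
Dependency preservation: B, D, E → G; E, G → D; E → B are not contained in any single fragment, but the restricted closure of each left-hand side across the fragments still reaches the right-hand side; the remaining FDs each lie inside some fragment. All dependencies are preserved.

lossy but dependency-preserving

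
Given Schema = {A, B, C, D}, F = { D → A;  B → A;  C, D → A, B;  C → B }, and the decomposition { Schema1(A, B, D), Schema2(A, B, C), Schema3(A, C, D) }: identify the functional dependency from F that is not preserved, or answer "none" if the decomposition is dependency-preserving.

D → A lies within Schema1.
B → A lies within Schema1.
C, D → A, B: restricted closure across fragments reaches A, B.
C → B lies within Schema2.
Every dependency is enforceable on the fragments, so the decomposition is dependency-preserving.

none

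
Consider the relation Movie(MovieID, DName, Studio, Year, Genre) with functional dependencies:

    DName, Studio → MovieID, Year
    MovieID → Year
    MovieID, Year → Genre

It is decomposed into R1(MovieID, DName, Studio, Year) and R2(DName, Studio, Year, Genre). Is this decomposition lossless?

Common attributes: R1 ∩ R2 = {DName, Studio, Year}.
Closure of {DName, Studio, Year}: DName, Studio → MovieID, Year applies, adding MovieID; MovieID, Year → Genre applies, adding Genre. So (DName, Studio, Year)⁺ = {MovieID, DName, Studio, Year, Genre}.
This closure contains every attribute of R1, so R1 ∩ R2 → R1. The join is lossless.

Yes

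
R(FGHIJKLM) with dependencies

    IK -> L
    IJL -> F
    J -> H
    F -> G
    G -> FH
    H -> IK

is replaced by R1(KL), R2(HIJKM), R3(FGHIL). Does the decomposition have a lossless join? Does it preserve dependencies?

lossy and not dependency-preserving

Lossless test (chase): Rows 2 and 3 agree on H; apply H→IK and equate their IK entries. Rows 2 and 3 agree on IK; apply IK→L and equate their L entries. No row becomes fully distinguished — the join is lossy.
Dependency preservation: the restricted closure of {IK} across the fragments never reaches {L}, so IK → L cannot be enforced without a join — not preserved.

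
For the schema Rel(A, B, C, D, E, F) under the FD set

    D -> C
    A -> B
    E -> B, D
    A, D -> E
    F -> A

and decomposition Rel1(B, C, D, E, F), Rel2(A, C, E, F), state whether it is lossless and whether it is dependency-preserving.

Lossless test: (C, E, F)⁺ = {A, B, C, D, E, F}, which contains all of one fragment — lossless.
Dependency preservation: the restricted closure of {A} across the fragments never reaches {B}, so A → B cannot be enforced without a join — not preserved.

lossless but not dependency-preserving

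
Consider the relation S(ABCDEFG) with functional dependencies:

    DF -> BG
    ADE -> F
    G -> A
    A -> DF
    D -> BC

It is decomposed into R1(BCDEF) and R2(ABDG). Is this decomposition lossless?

No

Common attributes: R1 ∩ R2 = {BD}.
Closure of {BD}: D → BC applies, adding C. So (BD)⁺ = {BCD}.
The closure contains neither all of R1 = {BCDEF} nor all of R2 = {ABDG}, so the common attributes are not a superkey of either fragment. The join is lossy.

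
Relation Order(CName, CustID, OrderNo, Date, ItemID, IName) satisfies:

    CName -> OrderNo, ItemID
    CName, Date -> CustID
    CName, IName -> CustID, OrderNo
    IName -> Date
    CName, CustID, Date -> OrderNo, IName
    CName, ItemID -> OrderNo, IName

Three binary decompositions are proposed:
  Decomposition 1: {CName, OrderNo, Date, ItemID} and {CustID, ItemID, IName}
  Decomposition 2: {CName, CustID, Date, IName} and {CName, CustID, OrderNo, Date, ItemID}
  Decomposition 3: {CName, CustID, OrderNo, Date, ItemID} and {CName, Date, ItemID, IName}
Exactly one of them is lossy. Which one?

Decomposition 1

Decomposition 1: common = {ItemID}, closure = {ItemID} → lossy.
Decomposition 2: common = {CName, CustID, Date}, closure = {CName, CustID, OrderNo, Date, ItemID, IName} → lossless.
Decomposition 3: common = {CName, Date, ItemID}, closure = {CName, CustID, OrderNo, Date, ItemID, IName} → lossless.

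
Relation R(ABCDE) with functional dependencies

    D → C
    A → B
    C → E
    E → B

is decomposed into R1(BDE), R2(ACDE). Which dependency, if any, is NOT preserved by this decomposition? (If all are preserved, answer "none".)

Check A → B: no single fragment contains all of {AB}, and the restricted closure of {A} across the fragments never reaches {B}.
D → C is preserved.
C → E is preserved.
E → B is preserved.

A → B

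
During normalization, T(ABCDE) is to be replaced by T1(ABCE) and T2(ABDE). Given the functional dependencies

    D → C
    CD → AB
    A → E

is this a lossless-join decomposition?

Common attributes: T1 ∩ T2 = {ABE}.
No dependency enlarges {ABE}, so (ABE)⁺ = {ABE}.
The closure contains neither all of T1 = {ABCE} nor all of T2 = {ABDE}, so the common attributes are not a superkey of either fragment. The join is lossy.

No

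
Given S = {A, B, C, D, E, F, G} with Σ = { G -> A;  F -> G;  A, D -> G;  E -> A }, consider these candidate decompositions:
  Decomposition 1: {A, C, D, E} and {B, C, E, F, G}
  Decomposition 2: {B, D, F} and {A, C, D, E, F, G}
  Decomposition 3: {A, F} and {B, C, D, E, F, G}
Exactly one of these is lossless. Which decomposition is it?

Decomposition 1: common = {C, E}, closure = {A, C, E} → lossy.
Decomposition 2: common = {D, F}, closure = {A, D, F, G} → lossy.
Decomposition 3: common = {F}, closure = {A, F, G} → lossless.

Decomposition 3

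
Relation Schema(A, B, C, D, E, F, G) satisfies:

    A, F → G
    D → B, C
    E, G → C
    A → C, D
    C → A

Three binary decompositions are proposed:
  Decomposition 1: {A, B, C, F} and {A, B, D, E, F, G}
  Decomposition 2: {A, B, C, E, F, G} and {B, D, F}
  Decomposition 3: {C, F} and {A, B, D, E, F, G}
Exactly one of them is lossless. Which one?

Decomposition 1: common = {A, B, F}, closure = {A, B, C, D, F, G} → lossless.
Decomposition 2: common = {B, F}, closure = {B, F} → lossy.
Decomposition 3: common = {F}, closure = {F} → lossy.

Decomposition 1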